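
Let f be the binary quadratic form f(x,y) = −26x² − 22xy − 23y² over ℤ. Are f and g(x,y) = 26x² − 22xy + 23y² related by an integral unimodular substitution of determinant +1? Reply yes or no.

D₁ = -1908, D₂ = -1908
f is negative-definite; reduce −f:
−f: flip: (26,22,23)→(23,-22,26)
−f: reduced (well bottom): (23,-22,26) with a≤c, −a<b≤a
flip sign back: reduced form of f is (-23,22,-26)
g: flip: (26,-22,23)→(23,22,26)
g: reduced (well bottom): (23,22,26) with a≤c, −a<b≤a
reduced forms (-23, 22, -26) vs (23, 22, 26) ⇒ inequivalent

no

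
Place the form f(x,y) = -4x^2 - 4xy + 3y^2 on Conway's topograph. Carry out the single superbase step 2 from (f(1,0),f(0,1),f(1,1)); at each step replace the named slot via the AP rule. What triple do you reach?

start (-4,3,-5) = (f(1,0),f(0,1),f(1,1))
replace slot 2: 2·((-4)+(-5)) − 3 = -21 → (-4,-21,-5)

-4,-21,-5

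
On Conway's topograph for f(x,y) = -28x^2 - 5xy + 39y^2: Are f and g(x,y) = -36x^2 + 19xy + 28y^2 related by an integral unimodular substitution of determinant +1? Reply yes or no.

D₁ = 4393, D₂ = 4393
river cycle of f (length 92): (-28, 51, 16), (16, 45, -37), (-37, 29, 24), (24, 19, -42), (-42, 65, 1), (1, 65, -42), (-42, 19, 24), (24, 29, -37), (-37, 45, 16), (16, 51, -28), … (82 more)
river cycle of g (length 92): (28, 37, -27), (-27, 17, 38), (38, 59, -6), (-6, 61, 28), (28, 51, -16), (-16, 45, 37), (37, 29, -24), (-24, 19, 42), (42, 65, -1), (-1, 65, 42), … (82 more)
cycles differ ⇒ inequivalent

no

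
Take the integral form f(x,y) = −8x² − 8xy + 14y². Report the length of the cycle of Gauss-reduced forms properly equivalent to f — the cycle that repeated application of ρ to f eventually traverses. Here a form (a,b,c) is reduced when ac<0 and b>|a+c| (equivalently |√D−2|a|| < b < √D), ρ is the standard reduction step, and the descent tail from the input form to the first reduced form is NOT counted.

D = 512, ⌊√D⌋ = 22
descent: ρ → (14,8,-8)  [lands on river]
river: ρ → (-8,8,14)
river: ρ → (14,20,-2)
river: ρ → (-2,20,14)
ρ-cycle length = 4 (tail of 1 descent step not counted)

4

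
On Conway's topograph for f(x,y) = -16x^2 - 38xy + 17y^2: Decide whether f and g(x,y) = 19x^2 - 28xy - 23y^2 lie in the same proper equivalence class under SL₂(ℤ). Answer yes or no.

D₁ = 2532, D₂ = 2532
river cycle of f (length 18): (17, 38, -16), (-16, 26, 29), (29, 32, -13), (-13, 46, 8), (8, 50, -1), (-1, 50, 8), (8, 46, -13), (-13, 32, 29), (29, 26, -16), (-16, 38, 17), … (8 more)
river cycle of g (length 18): (-23, 28, 19), (19, 48, -3), (-3, 48, 19), (19, 28, -23), (-23, 18, 24), (24, 30, -17), (-17, 38, 16), (16, 26, -29), (-29, 32, 13), (13, 46, -8), … (8 more)
cycles differ ⇒ inequivalent

no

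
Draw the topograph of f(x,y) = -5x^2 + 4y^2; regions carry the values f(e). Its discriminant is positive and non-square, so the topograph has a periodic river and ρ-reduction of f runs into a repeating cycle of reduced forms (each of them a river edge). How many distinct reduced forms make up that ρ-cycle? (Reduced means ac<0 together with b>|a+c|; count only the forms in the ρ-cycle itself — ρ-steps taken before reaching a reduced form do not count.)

D = 80, ⌊√D⌋ = 8
descent: ρ → (4,8,-1)  [lands on river]
river: ρ → (-1,8,4)
ρ-cycle length = 2 (tail of 1 descent step not counted)

2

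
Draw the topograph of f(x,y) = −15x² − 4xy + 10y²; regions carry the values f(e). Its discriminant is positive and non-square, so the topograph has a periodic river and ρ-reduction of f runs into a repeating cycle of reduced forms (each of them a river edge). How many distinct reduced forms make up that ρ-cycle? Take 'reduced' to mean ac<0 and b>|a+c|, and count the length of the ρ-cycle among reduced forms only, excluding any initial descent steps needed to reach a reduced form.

D = 616, ⌊√D⌋ = 24
descent: ρ → (10,24,-1)  [lands on river]
river: ρ → (-1,24,10)
river: ρ → (10,16,-9)
river: ρ → (-9,20,6)
river: ρ → (6,16,-15)
river: ρ → (-15,14,7)
river: ρ → (7,14,-15)
river: ρ → (-15,16,6)
river: ρ → (6,20,-9)
river: ρ → (-9,16,10)
ρ-cycle length = 10 (tail of 1 descent step not counted)

10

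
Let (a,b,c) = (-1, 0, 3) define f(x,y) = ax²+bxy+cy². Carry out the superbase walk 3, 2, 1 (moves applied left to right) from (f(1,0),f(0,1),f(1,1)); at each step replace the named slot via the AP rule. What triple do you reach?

start (-1,3,2) = (f(1,0),f(0,1),f(1,1))
replace slot 3: 2·((-1)+3) − 2 = 2 → (-1,3,2)
replace slot 2: 2·((-1)+2) − 3 = -1 → (-1,-1,2)
replace slot 1: 2·((-1)+2) − (-1) = 3 → (3,-1,2)

3,-1,2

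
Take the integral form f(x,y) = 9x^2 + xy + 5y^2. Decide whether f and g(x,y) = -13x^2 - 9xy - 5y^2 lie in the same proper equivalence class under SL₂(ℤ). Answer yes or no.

D₁ = -179, D₂ = -179
f: flip: (9,1,5)→(5,-1,9)
f: reduced (well bottom): (5,-1,9) with a≤c, −a<b≤a
g is negative-definite; reduce −g:
−g: flip: (13,9,5)→(5,-9,13)
−g: translate: b→1 (≡-9 mod 10), so (5,-9,13)→(5,1,9)
−g: reduced (well bottom): (5,1,9) with a≤c, −a<b≤a
flip sign back: reduced form of g is (-5,-1,-9)
reduced forms (5, -1, 9) vs (-5, -1, -9) ⇒ inequivalent

no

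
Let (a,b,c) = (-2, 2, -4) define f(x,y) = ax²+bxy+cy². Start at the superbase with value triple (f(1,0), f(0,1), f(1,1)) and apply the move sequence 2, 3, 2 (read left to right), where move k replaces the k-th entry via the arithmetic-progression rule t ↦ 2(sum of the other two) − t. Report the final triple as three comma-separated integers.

start (-2,-4,-4) = (f(1,0),f(0,1),f(1,1))
replace slot 2: 2·((-2)+(-4)) − (-4) = -8 → (-2,-8,-4)
replace slot 3: 2·((-2)+(-8)) − (-4) = -16 → (-2,-8,-16)
replace slot 2: 2·((-2)+(-16)) − (-8) = -28 → (-2,-28,-16)

-2,-28,-16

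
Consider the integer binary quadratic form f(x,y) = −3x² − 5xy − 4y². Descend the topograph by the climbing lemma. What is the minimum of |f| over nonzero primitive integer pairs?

translate: b→-1 (≡5 mod 6), so (3,5,4)→(3,-1,2)
flip: (3,-1,2)→(2,1,3)
reduced (well bottom): (2,1,3) with a≤c, −a<b≤a
well minimum |f| = |-2| = 2 (negative-definite)

2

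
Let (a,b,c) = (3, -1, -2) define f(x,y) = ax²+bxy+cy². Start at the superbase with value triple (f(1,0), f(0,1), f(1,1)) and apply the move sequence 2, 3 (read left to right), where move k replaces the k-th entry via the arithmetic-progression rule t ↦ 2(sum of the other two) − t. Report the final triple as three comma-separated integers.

start (3,-2,0) = (f(1,0),f(0,1),f(1,1))
replace slot 2: 2·(3+0) − (-2) = 8 → (3,8,0)
replace slot 3: 2·(3+8) − 0 = 22 → (3,8,22)

3,8,22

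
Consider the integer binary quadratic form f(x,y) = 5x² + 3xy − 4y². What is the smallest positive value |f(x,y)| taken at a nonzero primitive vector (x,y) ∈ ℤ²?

river: ρ → (-4,5,4)
river: ρ → (4,3,-5)
river: ρ → (-5,7,2)
river: ρ → (2,9,-1)
river: ρ → (-1,9,2)
river: ρ → (2,7,-5)
river: ρ → (-5,3,4)
river: ρ → (4,5,-4)
river: ρ → (-4,3,5)
river: ρ → (5,7,-2)
river: ρ → (-2,9,1)
river: ρ → (1,9,-2)
river: ρ → (-2,7,5)
river: ρ → (5,3,-4)
closes: descent 0, river 14
min |a| on river = 1

1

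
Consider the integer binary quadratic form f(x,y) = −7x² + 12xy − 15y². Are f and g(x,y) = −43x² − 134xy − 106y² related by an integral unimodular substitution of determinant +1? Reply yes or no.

D₁ = -276, D₂ = -276
f is negative-definite; reduce −f:
−f: translate: b→2 (≡-12 mod 14), so (7,-12,15)→(7,2,10)
−f: reduced (well bottom): (7,2,10) with a≤c, −a<b≤a
flip sign back: reduced form of f is (-7,-2,-10)
g is negative-definite; reduce −g:
−g: translate: b→-38 (≡134 mod 86), so (43,134,106)→(43,-38,10)
−g: flip: (43,-38,10)→(10,38,43)
−g: translate: b→-2 (≡38 mod 20), so (10,38,43)→(10,-2,7)
−g: flip: (10,-2,7)→(7,2,10)
−g: reduced (well bottom): (7,2,10) with a≤c, −a<b≤a
flip sign back: reduced form of g is (-7,-2,-10)
reduced forms (-7, -2, -10) vs (-7, -2, -10) ⇒ equivalent

yes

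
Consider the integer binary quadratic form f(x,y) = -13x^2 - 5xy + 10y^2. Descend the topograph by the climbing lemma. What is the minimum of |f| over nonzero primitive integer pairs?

descent: ρ → (10,5,-13)  [lands on river]
river: ρ → (-13,21,2)
river: ρ → (2,23,-2)
river: ρ → (-2,21,13)
river: ρ → (13,5,-10)
river: ρ → (-10,15,8)
river: ρ → (8,17,-8)
river: ρ → (-8,15,10)
closes: descent 1, river 8
min |a| on river = 2

2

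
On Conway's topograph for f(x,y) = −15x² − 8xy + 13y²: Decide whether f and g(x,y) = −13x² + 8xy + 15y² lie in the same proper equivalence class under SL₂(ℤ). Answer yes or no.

D₁ = 844, D₂ = 844
river cycle of f (length 26): (13, 8, -15), (-15, 22, 6), (6, 26, -7), (-7, 16, 21), (21, 26, -2), (-2, 26, 21), (21, 16, -7), (-7, 26, 6), (6, 22, -15), (-15, 8, 13), … (16 more)
river cycle of g (length 26): (15, 22, -6), (-6, 26, 7), (7, 16, -21), (-21, 26, 2), (2, 26, -21), (-21, 16, 7), (7, 26, -6), (-6, 22, 15), (15, 8, -13), (-13, 18, 10), … (16 more)
cycles differ ⇒ inequivalent

no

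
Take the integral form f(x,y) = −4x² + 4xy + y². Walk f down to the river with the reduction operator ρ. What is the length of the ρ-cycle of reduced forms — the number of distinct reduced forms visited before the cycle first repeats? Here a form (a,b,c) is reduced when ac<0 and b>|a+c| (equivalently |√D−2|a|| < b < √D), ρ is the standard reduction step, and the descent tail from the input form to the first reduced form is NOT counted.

D = 32, ⌊√D⌋ = 5
river: ρ → (1,4,-4)
river: ρ → (-4,4,1)
ρ-cycle length = 2 (tail of 0 descent steps not counted)

2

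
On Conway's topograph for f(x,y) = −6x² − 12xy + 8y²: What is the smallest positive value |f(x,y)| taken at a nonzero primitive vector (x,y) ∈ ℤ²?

descent: ρ → (8,12,-6)  [lands on river]
river: ρ → (-6,12,8)
river: ρ → (8,4,-10)
river: ρ → (-10,16,2)
river: ρ → (2,16,-10)
river: ρ → (-10,4,8)
closes: descent 1, river 6
min |a| on river = 2

2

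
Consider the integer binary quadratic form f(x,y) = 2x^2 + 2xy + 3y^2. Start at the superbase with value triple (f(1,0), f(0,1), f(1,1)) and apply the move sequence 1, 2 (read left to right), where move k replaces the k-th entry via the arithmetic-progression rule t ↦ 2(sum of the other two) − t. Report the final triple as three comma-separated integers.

start (2,3,7) = (f(1,0),f(0,1),f(1,1))
replace slot 1: 2·(3+7) − 2 = 18 → (18,3,7)
replace slot 2: 2·(18+7) − 3 = 47 → (18,47,7)

18,47,7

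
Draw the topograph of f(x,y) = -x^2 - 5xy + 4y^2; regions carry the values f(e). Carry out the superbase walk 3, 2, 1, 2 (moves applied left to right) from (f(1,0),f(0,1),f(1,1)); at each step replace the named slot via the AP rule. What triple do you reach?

start (-1,4,-2) = (f(1,0),f(0,1),f(1,1))
replace slot 3: 2·((-1)+4) − (-2) = 8 → (-1,4,8)
replace slot 2: 2·((-1)+8) − 4 = 10 → (-1,10,8)
replace slot 1: 2·(10+8) − (-1) = 37 → (37,10,8)
replace slot 2: 2·(37+8) − 10 = 80 → (37,80,8)

37,80,8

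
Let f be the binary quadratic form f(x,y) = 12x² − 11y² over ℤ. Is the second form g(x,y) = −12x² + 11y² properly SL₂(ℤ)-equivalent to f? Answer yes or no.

D₁ = 528, D₂ = 528
river cycle of f (length 2): (-11, 22, 1), (1, 22, -11)
river cycle of g (length 2): (11, 22, -1), (-1, 22, 11)
cycles differ ⇒ inequivalent

no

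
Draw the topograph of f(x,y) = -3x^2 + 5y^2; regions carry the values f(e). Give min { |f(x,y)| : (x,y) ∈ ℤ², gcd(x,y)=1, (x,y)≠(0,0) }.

descent: ρ → (5,0,-3)
descent: ρ → (-3,6,2)  [lands on river]
river: ρ → (2,6,-3)
closes: descent 2, river 2
min |a| on river = 2

2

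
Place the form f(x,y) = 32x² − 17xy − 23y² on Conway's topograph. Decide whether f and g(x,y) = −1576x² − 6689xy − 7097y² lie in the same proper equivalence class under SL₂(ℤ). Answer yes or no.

D₁ = 3233, D₂ = 3233
river cycle of f (length 26): (-23, 17, 32), (32, 47, -8), (-8, 49, 26), (26, 55, -2), (-2, 53, 53), (53, 53, -2), (-2, 55, 26), (26, 49, -8), (-8, 47, 32), (32, 17, -23), … (16 more)
river cycle of g (length 26): (-23, 17, 32), (32, 47, -8), (-8, 49, 26), (26, 55, -2), (-2, 53, 53), (53, 53, -2), (-2, 55, 26), (26, 49, -8), (-8, 47, 32), (32, 17, -23), … (16 more)
cycles coincide ⇒ equivalent

yes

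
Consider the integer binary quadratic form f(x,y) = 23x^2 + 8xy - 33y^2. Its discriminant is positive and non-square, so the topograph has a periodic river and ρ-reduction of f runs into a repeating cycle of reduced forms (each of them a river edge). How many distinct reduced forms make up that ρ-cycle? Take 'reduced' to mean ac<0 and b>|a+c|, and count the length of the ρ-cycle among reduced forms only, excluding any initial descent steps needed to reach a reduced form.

D = 3100, ⌊√D⌋ = 55
descent: ρ → (-33,-8,23)
descent: ρ → (23,54,-2)  [lands on river]
river: ρ → (-2,54,23)
river: ρ → (23,38,-18)
river: ρ → (-18,34,27)
river: ρ → (27,20,-25)
river: ρ → (-25,30,22)
river: ρ → (22,14,-33)
river: ρ → (-33,52,3)
river: ρ → (3,50,-50)
river: ρ → (-50,50,3)
river: ρ → (3,52,-33)
river: ρ → (-33,14,22)
river: ρ → (22,30,-25)
river: ρ → (-25,20,27)
river: ρ → (27,34,-18)
river: ρ → (-18,38,23)
ρ-cycle length = 16 (tail of 2 descent steps not counted)

16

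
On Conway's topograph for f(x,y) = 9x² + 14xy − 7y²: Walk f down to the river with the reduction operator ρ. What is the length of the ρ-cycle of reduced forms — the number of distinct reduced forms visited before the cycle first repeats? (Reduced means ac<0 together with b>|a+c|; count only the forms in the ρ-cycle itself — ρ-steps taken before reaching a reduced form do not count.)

D = 448, ⌊√D⌋ = 21
river: ρ → (-7,14,9)
river: ρ → (9,4,-12)
river: ρ → (-12,20,1)
river: ρ → (1,20,-12)
river: ρ → (-12,4,9)
river: ρ → (9,14,-7)
ρ-cycle length = 6 (tail of 0 descent steps not counted)

6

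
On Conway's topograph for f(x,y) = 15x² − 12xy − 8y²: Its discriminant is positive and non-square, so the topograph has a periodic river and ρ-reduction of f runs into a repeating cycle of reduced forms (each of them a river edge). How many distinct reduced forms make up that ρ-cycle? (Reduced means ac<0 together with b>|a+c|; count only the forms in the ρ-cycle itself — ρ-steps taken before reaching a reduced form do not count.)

D = 624, ⌊√D⌋ = 24
descent: ρ → (-8,12,15)  [lands on river]
river: ρ → (15,18,-5)
river: ρ → (-5,22,7)
river: ρ → (7,20,-8)
ρ-cycle length = 4 (tail of 1 descent step not counted)

4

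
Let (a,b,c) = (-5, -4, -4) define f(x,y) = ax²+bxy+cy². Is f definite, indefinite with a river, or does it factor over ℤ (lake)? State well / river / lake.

D = b²−4ac = (-4)² − 4·(-5)·(-4) = -64
D < 0 ⇒ definite ⇒ every region one sign ⇒ single well

well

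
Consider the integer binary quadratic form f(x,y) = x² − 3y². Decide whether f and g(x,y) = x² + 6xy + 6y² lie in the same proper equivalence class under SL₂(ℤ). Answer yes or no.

D₁ = 12, D₂ = 12
river cycle of f (length 2): (1, 2, -2), (-2, 2, 1)
river cycle of g (length 2): (1, 2, -2), (-2, 2, 1)
cycles coincide ⇒ equivalent

yes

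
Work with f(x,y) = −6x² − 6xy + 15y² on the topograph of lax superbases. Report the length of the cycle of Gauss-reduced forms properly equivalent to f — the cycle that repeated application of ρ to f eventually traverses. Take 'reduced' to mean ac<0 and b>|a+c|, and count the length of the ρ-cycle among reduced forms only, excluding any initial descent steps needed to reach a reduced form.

D = 396, ⌊√D⌋ = 19
descent: ρ → (15,6,-6)
descent: ρ → (-6,18,3)  [lands on river]
river: ρ → (3,18,-6)
ρ-cycle length = 2 (tail of 2 descent steps not counted)

2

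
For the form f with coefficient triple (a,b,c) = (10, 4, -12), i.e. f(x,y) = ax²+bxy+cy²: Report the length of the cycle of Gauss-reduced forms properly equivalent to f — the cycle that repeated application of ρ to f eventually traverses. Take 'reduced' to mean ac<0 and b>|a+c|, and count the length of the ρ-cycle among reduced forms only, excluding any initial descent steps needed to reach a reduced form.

D = 496, ⌊√D⌋ = 22
river: ρ → (-12,20,2)
river: ρ → (2,20,-12)
river: ρ → (-12,4,10)
river: ρ → (10,16,-6)
river: ρ → (-6,20,4)
river: ρ → (4,20,-6)
river: ρ → (-6,16,10)
river: ρ → (10,4,-12)
ρ-cycle length = 8 (tail of 0 descent steps not counted)

8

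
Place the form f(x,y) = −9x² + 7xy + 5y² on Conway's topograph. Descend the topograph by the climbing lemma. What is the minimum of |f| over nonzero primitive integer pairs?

river: ρ → (5,13,-3)
river: ρ → (-3,11,9)
river: ρ → (9,7,-5)
river: ρ → (-5,13,3)
river: ρ → (3,11,-9)
river: ρ → (-9,7,5)
closes: descent 0, river 6
min |a| on river = 3

3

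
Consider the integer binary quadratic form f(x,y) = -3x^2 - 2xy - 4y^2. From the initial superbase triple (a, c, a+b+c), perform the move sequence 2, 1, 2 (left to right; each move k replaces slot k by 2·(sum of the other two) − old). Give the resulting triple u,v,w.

start (-3,-4,-9) = (f(1,0),f(0,1),f(1,1))
replace slot 2: 2·((-3)+(-9)) − (-4) = -20 → (-3,-20,-9)
replace slot 1: 2·((-20)+(-9)) − (-3) = -55 → (-55,-20,-9)
replace slot 2: 2·((-55)+(-9)) − (-20) = -108 → (-55,-108,-9)

-55,-108,-9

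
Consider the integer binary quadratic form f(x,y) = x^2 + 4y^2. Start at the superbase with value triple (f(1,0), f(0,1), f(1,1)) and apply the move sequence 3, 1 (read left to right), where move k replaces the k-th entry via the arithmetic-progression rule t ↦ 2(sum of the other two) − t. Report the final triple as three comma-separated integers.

start (1,4,5) = (f(1,0),f(0,1),f(1,1))
replace slot 3: 2·(1+4) − 5 = 5 → (1,4,5)
replace slot 1: 2·(4+5) − 1 = 17 → (17,4,5)

17,4,5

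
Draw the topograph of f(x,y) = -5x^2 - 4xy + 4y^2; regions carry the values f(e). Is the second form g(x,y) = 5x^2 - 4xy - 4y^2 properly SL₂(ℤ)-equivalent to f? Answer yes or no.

D₁ = 96, D₂ = 96
river cycle of f (length 4): (4, 4, -5), (-5, 6, 3), (3, 6, -5), (-5, 4, 4)
river cycle of g (length 4): (-4, 4, 5), (5, 6, -3), (-3, 6, 5), (5, 4, -4)
cycles differ ⇒ inequivalent

no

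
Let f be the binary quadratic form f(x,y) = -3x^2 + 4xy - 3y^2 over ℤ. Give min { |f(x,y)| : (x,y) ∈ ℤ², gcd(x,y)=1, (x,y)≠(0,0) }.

translate: b→2 (≡-4 mod 6), so (3,-4,3)→(3,2,2)
flip: (3,2,2)→(2,-2,3)
translate: b→2 (≡-2 mod 4), so (2,-2,3)→(2,2,3)
reduced (well bottom): (2,2,3) with a≤c, −a<b≤a
well minimum |f| = |-2| = 2 (negative-definite)

2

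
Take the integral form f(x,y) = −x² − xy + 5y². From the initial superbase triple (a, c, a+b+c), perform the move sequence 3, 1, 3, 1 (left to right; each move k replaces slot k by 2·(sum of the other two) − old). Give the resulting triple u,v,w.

start (-1,5,3) = (f(1,0),f(0,1),f(1,1))
replace slot 3: 2·((-1)+5) − 3 = 5 → (-1,5,5)
replace slot 1: 2·(5+5) − (-1) = 21 → (21,5,5)
replace slot 3: 2·(21+5) − 5 = 47 → (21,5,47)
replace slot 1: 2·(5+47) − 21 = 83 → (83,5,47)

83,5,47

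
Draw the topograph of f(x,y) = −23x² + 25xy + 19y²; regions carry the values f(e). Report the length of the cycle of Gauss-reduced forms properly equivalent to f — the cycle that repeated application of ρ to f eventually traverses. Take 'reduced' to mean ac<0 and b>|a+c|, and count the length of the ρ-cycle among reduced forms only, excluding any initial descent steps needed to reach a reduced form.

D = 2373, ⌊√D⌋ = 48
river: ρ → (19,13,-29)
river: ρ → (-29,45,3)
river: ρ → (3,45,-29)
river: ρ → (-29,13,19)
river: ρ → (19,25,-23)
river: ρ → (-23,21,21)
river: ρ → (21,21,-23)
river: ρ → (-23,25,19)
ρ-cycle length = 8 (tail of 0 descent steps not counted)

8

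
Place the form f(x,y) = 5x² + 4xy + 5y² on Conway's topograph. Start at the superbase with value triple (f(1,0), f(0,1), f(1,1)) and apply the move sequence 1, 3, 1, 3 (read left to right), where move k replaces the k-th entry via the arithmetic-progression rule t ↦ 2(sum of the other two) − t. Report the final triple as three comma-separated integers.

start (5,5,14) = (f(1,0),f(0,1),f(1,1))
replace slot 1: 2·(5+14) − 5 = 33 → (33,5,14)
replace slot 3: 2·(33+5) − 14 = 62 → (33,5,62)
replace slot 1: 2·(5+62) − 33 = 101 → (101,5,62)
replace slot 3: 2·(101+5) − 62 = 150 → (101,5,150)

101,5,150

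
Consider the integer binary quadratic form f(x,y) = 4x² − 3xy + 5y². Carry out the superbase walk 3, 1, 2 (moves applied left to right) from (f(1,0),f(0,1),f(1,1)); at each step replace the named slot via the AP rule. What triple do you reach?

start (4,5,6) = (f(1,0),f(0,1),f(1,1))
replace slot 3: 2·(4+5) − 6 = 12 → (4,5,12)
replace slot 1: 2·(5+12) − 4 = 30 → (30,5,12)
replace slot 2: 2·(30+12) − 5 = 79 → (30,79,12)

30,79,12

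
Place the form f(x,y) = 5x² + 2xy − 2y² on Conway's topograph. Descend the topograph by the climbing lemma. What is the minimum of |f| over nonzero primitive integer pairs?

descent: ρ → (-2,6,1)  [lands on river]
river: ρ → (1,6,-2)
closes: descent 1, river 2
min |a| on river = 1

1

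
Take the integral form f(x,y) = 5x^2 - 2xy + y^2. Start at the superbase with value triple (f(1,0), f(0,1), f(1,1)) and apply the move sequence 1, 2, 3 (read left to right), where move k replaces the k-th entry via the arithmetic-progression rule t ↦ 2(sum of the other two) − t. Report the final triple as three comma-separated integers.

start (5,1,4) = (f(1,0),f(0,1),f(1,1))
replace slot 1: 2·(1+4) − 5 = 5 → (5,1,4)
replace slot 2: 2·(5+4) − 1 = 17 → (5,17,4)
replace slot 3: 2·(5+17) − 4 = 40 → (5,17,40)

5,17,40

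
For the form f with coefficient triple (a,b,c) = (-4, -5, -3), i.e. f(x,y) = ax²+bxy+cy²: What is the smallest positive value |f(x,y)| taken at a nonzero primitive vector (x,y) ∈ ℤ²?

translate: b→-3 (≡5 mod 8), so (4,5,3)→(4,-3,2)
flip: (4,-3,2)→(2,3,4)
translate: b→-1 (≡3 mod 4), so (2,3,4)→(2,-1,3)
reduced (well bottom): (2,-1,3) with a≤c, −a<b≤a
well minimum |f| = |-2| = 2 (negative-definite)

2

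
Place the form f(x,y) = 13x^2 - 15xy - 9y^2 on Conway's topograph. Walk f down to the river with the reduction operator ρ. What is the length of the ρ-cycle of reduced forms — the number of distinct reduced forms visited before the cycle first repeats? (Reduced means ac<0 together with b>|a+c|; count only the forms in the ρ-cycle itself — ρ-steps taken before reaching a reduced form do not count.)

D = 693, ⌊√D⌋ = 26
descent: ρ → (-9,15,13)  [lands on river]
river: ρ → (13,11,-11)
river: ρ → (-11,11,13)
river: ρ → (13,15,-9)
river: ρ → (-9,21,7)
river: ρ → (7,21,-9)
ρ-cycle length = 6 (tail of 1 descent step not counted)

6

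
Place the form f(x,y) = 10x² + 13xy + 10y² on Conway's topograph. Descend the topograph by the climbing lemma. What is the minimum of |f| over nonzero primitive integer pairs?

translate: b→-7 (≡13 mod 20), so (10,13,10)→(10,-7,7)
flip: (10,-7,7)→(7,7,10)
reduced (well bottom): (7,7,10) with a≤c, −a<b≤a
well minimum = a = 7

7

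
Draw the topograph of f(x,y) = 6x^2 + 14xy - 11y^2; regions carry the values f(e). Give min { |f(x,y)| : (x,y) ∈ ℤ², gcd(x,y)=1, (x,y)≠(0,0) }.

river: ρ → (-11,8,9)
river: ρ → (9,10,-10)
river: ρ → (-10,10,9)
river: ρ → (9,8,-11)
river: ρ → (-11,14,6)
river: ρ → (6,10,-15)
river: ρ → (-15,20,1)
river: ρ → (1,20,-15)
river: ρ → (-15,10,6)
river: ρ → (6,14,-11)
closes: descent 0, river 10
min |a| on river = 1

1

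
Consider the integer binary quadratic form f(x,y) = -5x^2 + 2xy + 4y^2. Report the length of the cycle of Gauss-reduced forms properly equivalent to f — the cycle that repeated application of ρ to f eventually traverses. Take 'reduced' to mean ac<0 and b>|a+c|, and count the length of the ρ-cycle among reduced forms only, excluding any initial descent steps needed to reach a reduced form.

D = 84, ⌊√D⌋ = 9
river: ρ → (4,6,-3)
river: ρ → (-3,6,4)
river: ρ → (4,2,-5)
river: ρ → (-5,8,1)
river: ρ → (1,8,-5)
river: ρ → (-5,2,4)
ρ-cycle length = 6 (tail of 0 descent steps not counted)

6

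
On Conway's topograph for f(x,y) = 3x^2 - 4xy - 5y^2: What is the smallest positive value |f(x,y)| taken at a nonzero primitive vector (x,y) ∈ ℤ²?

descent: ρ → (-5,4,3)  [lands on river]
river: ρ → (3,8,-1)
river: ρ → (-1,8,3)
river: ρ → (3,4,-5)
river: ρ → (-5,6,2)
river: ρ → (2,6,-5)
closes: descent 1, river 6
min |a| on river = 1

1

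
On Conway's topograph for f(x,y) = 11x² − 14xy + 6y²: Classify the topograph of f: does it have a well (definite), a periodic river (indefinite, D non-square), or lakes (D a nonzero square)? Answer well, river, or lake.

D = b²−4ac = (-14)² − 4·11·6 = -68
D < 0 ⇒ definite ⇒ every region one sign ⇒ single well

well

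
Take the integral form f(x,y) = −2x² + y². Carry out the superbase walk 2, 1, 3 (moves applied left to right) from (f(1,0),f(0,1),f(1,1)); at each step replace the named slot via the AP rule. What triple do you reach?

start (-2,1,-1) = (f(1,0),f(0,1),f(1,1))
replace slot 2: 2·((-2)+(-1)) − 1 = -7 → (-2,-7,-1)
replace slot 1: 2·((-7)+(-1)) − (-2) = -14 → (-14,-7,-1)
replace slot 3: 2·((-14)+(-7)) − (-1) = -41 → (-14,-7,-41)

-14,-7,-41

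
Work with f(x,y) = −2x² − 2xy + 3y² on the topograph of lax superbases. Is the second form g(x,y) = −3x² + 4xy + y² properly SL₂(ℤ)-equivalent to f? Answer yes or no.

D₁ = 28, D₂ = 28
river cycle of f (length 4): (3, 2, -2), (-2, 2, 3), (3, 4, -1), (-1, 4, 3)
river cycle of g (length 4): (1, 4, -3), (-3, 2, 2), (2, 2, -3), (-3, 4, 1)
cycles differ ⇒ inequivalent

no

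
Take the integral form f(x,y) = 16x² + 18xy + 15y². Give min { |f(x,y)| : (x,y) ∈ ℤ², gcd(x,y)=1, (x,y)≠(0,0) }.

translate: b→-14 (≡18 mod 32), so (16,18,15)→(16,-14,13)
flip: (16,-14,13)→(13,14,16)
translate: b→-12 (≡14 mod 26), so (13,14,16)→(13,-12,15)
reduced (well bottom): (13,-12,15) with a≤c, −a<b≤a
well minimum = a = 13

13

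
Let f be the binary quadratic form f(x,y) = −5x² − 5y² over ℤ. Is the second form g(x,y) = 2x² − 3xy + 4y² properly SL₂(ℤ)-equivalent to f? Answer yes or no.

D₁ = -100, D₂ = -23
discriminants differ ⇒ not SL₂(ℤ)-equivalent

no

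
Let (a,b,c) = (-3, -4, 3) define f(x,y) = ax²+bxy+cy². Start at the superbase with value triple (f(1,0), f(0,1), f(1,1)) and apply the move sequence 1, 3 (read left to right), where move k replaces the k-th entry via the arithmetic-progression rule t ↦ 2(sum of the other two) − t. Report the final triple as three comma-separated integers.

start (-3,3,-4) = (f(1,0),f(0,1),f(1,1))
replace slot 1: 2·(3+(-4)) − (-3) = 1 → (1,3,-4)
replace slot 3: 2·(1+3) − (-4) = 12 → (1,3,12)

1,3,12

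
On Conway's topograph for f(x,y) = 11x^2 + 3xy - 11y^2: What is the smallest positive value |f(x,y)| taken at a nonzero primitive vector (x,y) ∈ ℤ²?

river: ρ → (-11,19,3)
river: ρ → (3,17,-17)
river: ρ → (-17,17,3)
river: ρ → (3,19,-11)
river: ρ → (-11,3,11)
river: ρ → (11,19,-3)
river: ρ → (-3,17,17)
river: ρ → (17,17,-3)
river: ρ → (-3,19,11)
river: ρ → (11,3,-11)
closes: descent 0, river 10
min |a| on river = 3

3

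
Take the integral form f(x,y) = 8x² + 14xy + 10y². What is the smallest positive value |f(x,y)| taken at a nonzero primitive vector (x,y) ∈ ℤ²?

translate: b→-2 (≡14 mod 16), so (8,14,10)→(8,-2,4)
flip: (8,-2,4)→(4,2,8)
reduced (well bottom): (4,2,8) with a≤c, −a<b≤a
well minimum = a = 4

4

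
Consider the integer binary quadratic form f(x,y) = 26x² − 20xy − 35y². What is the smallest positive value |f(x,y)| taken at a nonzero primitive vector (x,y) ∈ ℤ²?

descent: ρ → (-35,20,26)  [lands on river]
river: ρ → (26,32,-29)
river: ρ → (-29,26,29)
river: ρ → (29,32,-26)
river: ρ → (-26,20,35)
river: ρ → (35,50,-11)
river: ρ → (-11,60,10)
river: ρ → (10,60,-11)
river: ρ → (-11,50,35)
river: ρ → (35,20,-26)
river: ρ → (-26,32,29)
river: ρ → (29,26,-29)
river: ρ → (-29,32,26)
river: ρ → (26,20,-35)
river: ρ → (-35,50,11)
river: ρ → (11,60,-10)
river: ρ → (-10,60,11)
river: ρ → (11,50,-35)
closes: descent 1, river 18
min |a| on river = 10

10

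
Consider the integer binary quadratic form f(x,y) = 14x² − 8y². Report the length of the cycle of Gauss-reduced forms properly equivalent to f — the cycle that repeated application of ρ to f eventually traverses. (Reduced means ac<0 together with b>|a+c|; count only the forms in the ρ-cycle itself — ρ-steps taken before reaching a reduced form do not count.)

D = 448, ⌊√D⌋ = 21
descent: ρ → (-8,16,6)  [lands on river]
river: ρ → (6,20,-2)
river: ρ → (-2,20,6)
river: ρ → (6,16,-8)
ρ-cycle length = 4 (tail of 1 descent step not counted)

4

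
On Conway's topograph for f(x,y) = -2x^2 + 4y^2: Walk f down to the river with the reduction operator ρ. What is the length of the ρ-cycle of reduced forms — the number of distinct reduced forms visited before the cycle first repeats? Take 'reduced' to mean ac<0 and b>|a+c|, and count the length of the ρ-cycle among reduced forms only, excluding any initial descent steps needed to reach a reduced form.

D = 32, ⌊√D⌋ = 5
descent: ρ → (4,0,-2)
descent: ρ → (-2,4,2)  [lands on river]
river: ρ → (2,4,-2)
ρ-cycle length = 2 (tail of 2 descent steps not counted)

2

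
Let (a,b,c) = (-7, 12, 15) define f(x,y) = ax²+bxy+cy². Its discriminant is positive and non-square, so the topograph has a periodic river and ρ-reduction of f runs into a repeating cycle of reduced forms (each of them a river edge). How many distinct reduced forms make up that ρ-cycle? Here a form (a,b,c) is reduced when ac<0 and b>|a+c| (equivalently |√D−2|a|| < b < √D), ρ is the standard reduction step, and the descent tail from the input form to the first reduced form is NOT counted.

D = 564, ⌊√D⌋ = 23
river: ρ → (15,18,-4)
river: ρ → (-4,22,5)
river: ρ → (5,18,-12)
river: ρ → (-12,6,11)
river: ρ → (11,16,-7)
river: ρ → (-7,12,15)
ρ-cycle length = 6 (tail of 0 descent steps not counted)

6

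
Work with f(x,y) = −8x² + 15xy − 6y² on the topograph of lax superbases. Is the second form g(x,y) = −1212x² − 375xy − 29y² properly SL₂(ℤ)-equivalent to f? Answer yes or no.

D₁ = 33, D₂ = 33
river cycle of f (length 4): (1, 5, -2), (-2, 3, 3), (3, 3, -2), (-2, 5, 1)
river cycle of g (length 4): (1, 5, -2), (-2, 3, 3), (3, 3, -2), (-2, 5, 1)
cycles coincide ⇒ equivalent

yes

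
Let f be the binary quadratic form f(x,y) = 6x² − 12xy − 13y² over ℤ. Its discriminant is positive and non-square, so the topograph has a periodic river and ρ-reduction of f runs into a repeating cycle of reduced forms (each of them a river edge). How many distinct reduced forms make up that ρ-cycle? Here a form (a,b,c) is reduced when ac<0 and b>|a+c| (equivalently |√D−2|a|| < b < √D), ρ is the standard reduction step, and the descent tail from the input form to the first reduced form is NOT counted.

D = 456, ⌊√D⌋ = 21
descent: ρ → (-13,12,6)  [lands on river]
river: ρ → (6,12,-13)
river: ρ → (-13,14,5)
river: ρ → (5,16,-10)
river: ρ → (-10,4,11)
river: ρ → (11,18,-3)
river: ρ → (-3,18,11)
river: ρ → (11,4,-10)
river: ρ → (-10,16,5)
river: ρ → (5,14,-13)
ρ-cycle length = 10 (tail of 1 descent step not counted)

10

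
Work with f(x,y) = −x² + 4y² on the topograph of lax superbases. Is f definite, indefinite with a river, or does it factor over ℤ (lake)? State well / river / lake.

D = b²−4ac = 0² − 4·(-1)·4 = 16
D = 4² is a perfect square ⇒ form factors over ℤ ⇒ lakes

lake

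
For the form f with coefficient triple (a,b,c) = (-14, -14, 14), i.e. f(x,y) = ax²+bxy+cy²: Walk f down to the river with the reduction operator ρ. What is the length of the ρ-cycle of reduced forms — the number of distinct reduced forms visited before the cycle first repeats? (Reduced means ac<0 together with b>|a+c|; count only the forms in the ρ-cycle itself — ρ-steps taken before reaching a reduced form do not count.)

D = 980, ⌊√D⌋ = 31
descent: ρ → (14,14,-14)  [lands on river]
river: ρ → (-14,14,14)
ρ-cycle length = 2 (tail of 1 descent step not counted)

2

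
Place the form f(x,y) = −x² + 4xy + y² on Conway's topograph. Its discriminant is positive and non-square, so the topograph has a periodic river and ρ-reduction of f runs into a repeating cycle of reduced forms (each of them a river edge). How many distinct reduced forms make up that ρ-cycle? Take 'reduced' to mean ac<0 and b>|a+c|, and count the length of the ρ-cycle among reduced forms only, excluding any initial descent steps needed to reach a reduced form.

D = 20, ⌊√D⌋ = 4
river: ρ → (1,4,-1)
river: ρ → (-1,4,1)
ρ-cycle length = 2 (tail of 0 descent steps not counted)

2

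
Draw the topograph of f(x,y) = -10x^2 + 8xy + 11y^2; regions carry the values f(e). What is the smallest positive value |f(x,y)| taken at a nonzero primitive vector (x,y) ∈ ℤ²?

river: ρ → (11,14,-7)
river: ρ → (-7,14,11)
river: ρ → (11,8,-10)
river: ρ → (-10,12,9)
river: ρ → (9,6,-13)
river: ρ → (-13,20,2)
river: ρ → (2,20,-13)
river: ρ → (-13,6,9)
river: ρ → (9,12,-10)
river: ρ → (-10,8,11)
closes: descent 0, river 10
min |a| on river = 2

2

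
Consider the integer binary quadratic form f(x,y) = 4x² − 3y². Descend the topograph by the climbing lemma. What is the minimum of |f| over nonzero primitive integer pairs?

descent: ρ → (-3,6,1)  [lands on river]
river: ρ → (1,6,-3)
closes: descent 1, river 2
min |a| on river = 1

1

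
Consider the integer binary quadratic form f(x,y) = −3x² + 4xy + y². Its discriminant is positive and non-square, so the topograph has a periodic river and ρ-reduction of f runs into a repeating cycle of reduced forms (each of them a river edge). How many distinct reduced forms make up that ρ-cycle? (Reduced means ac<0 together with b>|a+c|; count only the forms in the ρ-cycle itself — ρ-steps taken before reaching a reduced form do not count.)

D = 28, ⌊√D⌋ = 5
river: ρ → (1,4,-3)
river: ρ → (-3,2,2)
river: ρ → (2,2,-3)
river: ρ → (-3,4,1)
ρ-cycle length = 4 (tail of 0 descent steps not counted)

4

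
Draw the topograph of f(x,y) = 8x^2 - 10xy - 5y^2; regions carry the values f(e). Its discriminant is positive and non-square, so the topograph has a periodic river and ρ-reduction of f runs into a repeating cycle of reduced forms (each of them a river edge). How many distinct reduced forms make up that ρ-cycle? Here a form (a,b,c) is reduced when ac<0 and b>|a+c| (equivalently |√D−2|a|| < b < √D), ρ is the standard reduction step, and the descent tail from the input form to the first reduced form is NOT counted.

D = 260, ⌊√D⌋ = 16
descent: ρ → (-5,10,8)  [lands on river]
river: ρ → (8,6,-7)
river: ρ → (-7,8,7)
river: ρ → (7,6,-8)
river: ρ → (-8,10,5)
river: ρ → (5,10,-8)
river: ρ → (-8,6,7)
river: ρ → (7,8,-7)
river: ρ → (-7,6,8)
river: ρ → (8,10,-5)
ρ-cycle length = 10 (tail of 1 descent step not counted)

10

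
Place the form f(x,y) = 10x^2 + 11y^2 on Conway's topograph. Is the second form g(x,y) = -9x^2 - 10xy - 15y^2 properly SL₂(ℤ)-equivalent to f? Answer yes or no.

D₁ = -440, D₂ = -440
f: reduced (well bottom): (10,0,11) with a≤c, −a<b≤a
g is negative-definite; reduce −g:
−g: translate: b→-8 (≡10 mod 18), so (9,10,15)→(9,-8,14)
−g: reduced (well bottom): (9,-8,14) with a≤c, −a<b≤a
flip sign back: reduced form of g is (-9,8,-14)
reduced forms (10, 0, 11) vs (-9, 8, -14) ⇒ inequivalent

no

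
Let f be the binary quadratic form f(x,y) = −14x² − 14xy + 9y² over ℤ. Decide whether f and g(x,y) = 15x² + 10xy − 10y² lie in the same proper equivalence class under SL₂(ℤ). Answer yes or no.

D₁ = 700, D₂ = 700
river cycle of f (length 6): (9, 14, -14), (-14, 14, 9), (9, 22, -6), (-6, 26, 1), (1, 26, -6), (-6, 22, 9)
river cycle of g (length 4): (-10, 10, 15), (15, 20, -5), (-5, 20, 15), (15, 10, -10)
cycles differ ⇒ inequivalent

no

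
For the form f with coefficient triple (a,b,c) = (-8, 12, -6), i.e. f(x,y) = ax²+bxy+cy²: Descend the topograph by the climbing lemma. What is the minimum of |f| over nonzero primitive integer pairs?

translate: b→4 (≡-12 mod 16), so (8,-12,6)→(8,4,2)
flip: (8,4,2)→(2,-4,8)
translate: b→0 (≡-4 mod 4), so (2,-4,8)→(2,0,6)
reduced (well bottom): (2,0,6) with a≤c, −a<b≤a
well minimum |f| = |-2| = 2 (negative-definite)

2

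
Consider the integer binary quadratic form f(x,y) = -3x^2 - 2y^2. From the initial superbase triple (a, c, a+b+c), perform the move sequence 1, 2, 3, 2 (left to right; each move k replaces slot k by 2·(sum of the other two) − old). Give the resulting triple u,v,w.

start (-3,-2,-5) = (f(1,0),f(0,1),f(1,1))
replace slot 1: 2·((-2)+(-5)) − (-3) = -11 → (-11,-2,-5)
replace slot 2: 2·((-11)+(-5)) − (-2) = -30 → (-11,-30,-5)
replace slot 3: 2·((-11)+(-30)) − (-5) = -77 → (-11,-30,-77)
replace slot 2: 2·((-11)+(-77)) − (-30) = -146 → (-11,-146,-77)

-11,-146,-77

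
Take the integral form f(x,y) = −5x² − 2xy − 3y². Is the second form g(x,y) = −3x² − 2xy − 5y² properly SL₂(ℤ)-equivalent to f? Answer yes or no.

D₁ = -56, D₂ = -56
f is negative-definite; reduce −f:
−f: flip: (5,2,3)→(3,-2,5)
−f: reduced (well bottom): (3,-2,5) with a≤c, −a<b≤a
flip sign back: reduced form of f is (-3,2,-5)
g is negative-definite; reduce −g:
−g: reduced (well bottom): (3,2,5) with a≤c, −a<b≤a
flip sign back: reduced form of g is (-3,-2,-5)
reduced forms (-3, 2, -5) vs (-3, -2, -5) ⇒ inequivalent

no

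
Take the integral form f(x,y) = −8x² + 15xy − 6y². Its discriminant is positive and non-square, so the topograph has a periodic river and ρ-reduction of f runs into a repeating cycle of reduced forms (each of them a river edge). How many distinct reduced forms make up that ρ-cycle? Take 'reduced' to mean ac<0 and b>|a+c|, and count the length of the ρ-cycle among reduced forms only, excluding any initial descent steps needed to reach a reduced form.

D = 33, ⌊√D⌋ = 5
descent: ρ → (-6,-3,1)
descent: ρ → (1,5,-2)  [lands on river]
river: ρ → (-2,3,3)
river: ρ → (3,3,-2)
river: ρ → (-2,5,1)
ρ-cycle length = 4 (tail of 2 descent steps not counted)

4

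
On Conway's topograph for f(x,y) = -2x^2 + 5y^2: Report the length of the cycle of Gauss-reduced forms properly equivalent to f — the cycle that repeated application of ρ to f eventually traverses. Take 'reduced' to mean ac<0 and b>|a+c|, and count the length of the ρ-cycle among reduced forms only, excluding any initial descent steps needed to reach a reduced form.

D = 40, ⌊√D⌋ = 6
descent: ρ → (5,0,-2)
descent: ρ → (-2,4,3)  [lands on river]
river: ρ → (3,2,-3)
river: ρ → (-3,4,2)
river: ρ → (2,4,-3)
river: ρ → (-3,2,3)
river: ρ → (3,4,-2)
ρ-cycle length = 6 (tail of 2 descent steps not counted)

6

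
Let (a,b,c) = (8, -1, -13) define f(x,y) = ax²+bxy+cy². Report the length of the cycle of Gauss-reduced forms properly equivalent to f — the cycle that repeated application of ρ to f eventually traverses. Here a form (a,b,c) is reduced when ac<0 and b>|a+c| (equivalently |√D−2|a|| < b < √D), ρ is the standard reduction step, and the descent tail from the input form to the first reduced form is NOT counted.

D = 417, ⌊√D⌋ = 20
descent: ρ → (-13,1,8)
descent: ρ → (8,15,-6)  [lands on river]
river: ρ → (-6,9,14)
river: ρ → (14,19,-1)
river: ρ → (-1,19,14)
river: ρ → (14,9,-6)
river: ρ → (-6,15,8)
river: ρ → (8,17,-4)
river: ρ → (-4,15,12)
river: ρ → (12,9,-7)
river: ρ → (-7,19,2)
river: ρ → (2,17,-16)
river: ρ → (-16,15,3)
river: ρ → (3,15,-16)
river: ρ → (-16,17,2)
river: ρ → (2,19,-7)
river: ρ → (-7,9,12)
river: ρ → (12,15,-4)
river: ρ → (-4,17,8)
ρ-cycle length = 18 (tail of 2 descent steps not counted)

18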